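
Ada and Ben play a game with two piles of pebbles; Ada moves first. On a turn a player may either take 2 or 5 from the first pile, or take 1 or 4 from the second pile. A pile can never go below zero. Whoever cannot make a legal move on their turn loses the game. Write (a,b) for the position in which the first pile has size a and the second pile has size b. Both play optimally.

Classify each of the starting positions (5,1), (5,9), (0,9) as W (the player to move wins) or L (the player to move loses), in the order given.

(5,1): W, (5,9): L, (0,9): W

Build the W/L table. Terminal = L. A non-terminal position is W if it has a move to some L; otherwise it is L.
No move ever increases a pile, so every position that can arise here has a ≤ 5 and b ≤ 9; it is enough to label the cells with 0 ≤ a ≤ 5 and 0 ≤ b ≤ 9.
Every move lowers a or b (never raises either), so fill the grid row by row in increasing a, and left to right within a row: each cell's successors are then already labelled.
      b=0  b=1  b=2  b=3  b=4  b=5  b=6  b=7  b=8  b=9
a=0:    L    W    L    W    W    L    W    L    W    W
a=1:    L    W    L    W    W    L    W    L    W    W
a=2:    W    L    W    L    W    W    L    W    L    W
a=3:    W    L    W    L    W    W    L    W    L    W
a=4:    L    W    L    W    W    L    W    L    W    W
a=5:    W    W    W    W    L    W    W    W    W    L
Cells with no legal move (terminal, hence L): (0,0), (1,0).
The remaining L cells, each justified by listing all of its moves:
(0,2): →(0,1)(W) only, which is W, so L
(0,5): →(0,4)(W), (0,1)(W) — all W, so L
(0,7): →(0,6)(W), (0,3)(W) — all W, so L
(1,2): →(1,1)(W) only, which is W, so L
(1,5): →(1,4)(W), (1,1)(W) — all W, so L
(1,7): →(1,6)(W), (1,3)(W) — all W, so L
(2,1): →(0,1)(W), (2,0)(W) — all W, so L
(2,3): →(0,3)(W), (2,2)(W) — all W, so L
(2,6): →(0,6)(W), (2,5)(W), (2,2)(W) — all W, so L
(2,8): →(0,8)(W), (2,7)(W), (2,4)(W) — all W, so L
(3,1): →(1,1)(W), (3,0)(W) — all W, so L
(3,3): →(1,3)(W), (3,2)(W) — all W, so L
(3,6): →(1,6)(W), (3,5)(W), (3,2)(W) — all W, so L
(3,8): →(1,8)(W), (3,7)(W), (3,4)(W) — all W, so L
(4,0): →(2,0)(W) only, which is W, so L
(4,2): →(2,2)(W), (4,1)(W) — all W, so L
(4,5): →(2,5)(W), (4,4)(W), (4,1)(W) — all W, so L
(4,7): →(2,7)(W), (4,6)(W), (4,3)(W) — all W, so L
(5,4): →(3,4)(W), (0,4)(W), (5,3)(W), (5,0)(W) — all W, so L
(5,9): →(3,9)(W), (0,9)(W), (5,8)(W), (5,5)(W) — all W, so L
Every other cell has at least one move into one of the L cells above, so it is W.
(5,1): the move to (3,1) reaches an L cell, so W
(5,9): one of the L cells justified above, so L
(0,9): the move to (0,5) reaches an L cell, so W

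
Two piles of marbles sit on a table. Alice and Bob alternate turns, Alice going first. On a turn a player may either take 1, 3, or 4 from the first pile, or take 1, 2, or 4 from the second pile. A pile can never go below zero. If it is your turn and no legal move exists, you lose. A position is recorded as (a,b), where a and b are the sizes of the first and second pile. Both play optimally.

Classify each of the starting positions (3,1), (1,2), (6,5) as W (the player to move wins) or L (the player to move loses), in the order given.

Label each position W (a win for the player to move) or L (a loss). A position with no legal move is L; any other position is W exactly when some move reaches an L, and L when every move reaches a W.
No move ever increases a pile, so every position that can arise here has a ≤ 6 and b ≤ 5; it is enough to label the cells with 0 ≤ a ≤ 6 and 0 ≤ b ≤ 5.
Every move lowers a or b (never raises either), so fill the grid row by row in increasing a, and left to right within a row: each cell's successors are then already labelled.
      b=0  b=1  b=2  b=3  b=4  b=5
a=0:    L    W    W    L    W    W
a=1:    W    L    W    W    L    W
a=2:    L    W    W    L    W    W
a=3:    W    L    W    W    L    W
a=4:    W    W    L    W    W    L
a=5:    W    W    W    W    W    W
a=6:    W    W    L    W    W    L
Cells with no legal move (terminal, hence L): (0,0).
The remaining L cells, each justified by listing all of its moves:
(0,3): L (options (0,2)(W), (0,1)(W) are all W)
(1,1): L (options (0,1)(W), (1,0)(W) are all W)
(1,4): L (options (0,4)(W), (1,3)(W), (1,2)(W), (1,0)(W) are all W)
(2,0): L (sole option (1,0)(W) is W)
(2,3): L (options (1,3)(W), (2,2)(W), (2,1)(W) are all W)
(3,1): L (options (2,1)(W), (0,1)(W), (3,0)(W) are all W)
(3,4): L (options (2,4)(W), (0,4)(W), (3,3)(W), (3,2)(W), (3,0)(W) are all W)
(4,2): L (options (3,2)(W), (1,2)(W), (0,2)(W), (4,1)(W), (4,0)(W) are all W)
(4,5): L (options (3,5)(W), (1,5)(W), (0,5)(W), (4,4)(W), (4,3)(W), (4,1)(W) are all W)
(6,2): L (options (5,2)(W), (3,2)(W), (2,2)(W), (6,1)(W), (6,0)(W) are all W)
(6,5): L (options (5,5)(W), (3,5)(W), (2,5)(W), (6,4)(W), (6,3)(W), (6,1)(W) are all W)
Every other cell has at least one move into one of the L cells above, so it is W.
(3,1): one of the L cells justified above, so L
(1,2): the move to (1,1) reaches an L cell, so W
(6,5): one of the L cells justified above, so L

(3,1): L, (1,2): W, (6,5): L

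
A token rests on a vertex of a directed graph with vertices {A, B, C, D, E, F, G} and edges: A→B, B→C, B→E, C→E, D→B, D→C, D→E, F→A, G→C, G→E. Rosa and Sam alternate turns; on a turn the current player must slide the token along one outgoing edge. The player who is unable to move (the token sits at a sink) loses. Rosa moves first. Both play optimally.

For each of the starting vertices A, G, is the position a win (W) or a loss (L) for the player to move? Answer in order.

Build the W/L table. Terminal = L. A non-terminal position is W if it has a move to some L; otherwise it is L.
Every edge goes from a vertex to one that appears earlier in the order E, C, G, B, D, A, F, so processing vertices in that order labels each vertex after all of its successors.
E: no outgoing edge → L
C: →E(L), so W
G: →E(L), so W
B: →E(L), so W
D: →E(L), so W
A: →B(W) only, which is W, so L
F: →A(L), so W

A: L, G: W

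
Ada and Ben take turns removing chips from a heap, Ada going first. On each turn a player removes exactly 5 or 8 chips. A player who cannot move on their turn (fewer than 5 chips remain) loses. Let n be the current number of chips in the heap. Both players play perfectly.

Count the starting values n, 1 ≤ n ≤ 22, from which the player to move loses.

Label each position W (a win for the player to move) or L (a loss). A position with no legal move is L; any other position is W exactly when some move reaches an L, and L when every move reaches a W.
n=0: no move → L
n=1: no move → L
n=2: no move → L
n=3: no move → L
n=4: no move → L
n=5: W (go to 0, an L position)
n=6: W (go to 1, an L position)
n=7: W (go to 2, an L position)
n=8: W (go to 3, an L position)
n=9: W (go to 4, an L position)
n=10: W (go to 2, an L position)
n=11: W (go to 3, an L position)
n=12: W (go to 4, an L position)
n=13: L (options 8(W), 5(W) are all W)
n=14: L (options 9(W), 6(W) are all W)
n=15: L (options 10(W), 7(W) are all W)
n=16: L (options 11(W), 8(W) are all W)
n=17: L (options 12(W), 9(W) are all W)
n=18: W (go to 13, an L position)
n=19: W (go to 14, an L position)
n=20: W (go to 15, an L position)
n=21: W (go to 16, an L position)
n=22: W (go to 17, an L position)
L entries with 1 ≤ n ≤ 22 (n=0 is outside the asked range and is not counted): n = 1, 2, 3, 4, 13, 14, 15, 16, 17; that makes 9.

9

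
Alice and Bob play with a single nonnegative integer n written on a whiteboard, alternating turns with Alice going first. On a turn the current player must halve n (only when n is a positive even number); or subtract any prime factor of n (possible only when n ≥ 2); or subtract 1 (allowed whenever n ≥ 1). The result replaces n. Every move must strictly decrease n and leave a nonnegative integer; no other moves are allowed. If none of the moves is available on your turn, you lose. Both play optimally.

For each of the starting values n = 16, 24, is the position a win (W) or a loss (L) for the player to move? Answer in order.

16: W, 24: L

Classify positions by backward induction: terminal positions (no move available) are L. From any other position, the mover wins iff some move reaches an L.
n=0: no move → L
n=1: reaches L-position 0 → W
n=2: reaches L-position 0 → W
n=3: reaches L-position 0 → W
n=4: only reaches 2(W), 3(W), all W → L
n=5: reaches L-position 0 → W
n=6: reaches L-position 4 → W
n=7: reaches L-position 0 → W
n=8: reaches L-position 4 → W
n=9: only reaches 6(W), 8(W), all W → L
n=10: reaches L-position 9 → W
n=11: reaches L-position 0 → W
n=12: reaches L-position 9 → W
n=13: reaches L-position 0 → W
n=14: only reaches 7(W), 12(W), 13(W), all W → L
n=15: reaches L-position 14 → W
n=16: reaches L-position 14 → W
n=17: reaches L-position 0 → W
n=18: reaches L-position 9 → W
n=19: reaches L-position 0 → W
n=20: only reaches 10(W), 15(W), 18(W), 19(W), all W → L
n=21: reaches L-position 14 → W
n=22: reaches L-position 20 → W
n=23: reaches L-position 0 → W
n=24: only reaches 12(W), 21(W), 22(W), 23(W), all W → L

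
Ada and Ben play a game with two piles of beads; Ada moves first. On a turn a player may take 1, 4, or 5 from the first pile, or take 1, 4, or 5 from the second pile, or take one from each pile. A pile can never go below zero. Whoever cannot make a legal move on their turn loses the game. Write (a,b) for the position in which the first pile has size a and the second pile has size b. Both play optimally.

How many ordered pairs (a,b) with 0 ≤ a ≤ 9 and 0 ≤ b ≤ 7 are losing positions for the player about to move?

Compute win/loss labels from the base case upward. A position with no move is L. Any other position is W if it can reach an L in one move, else L.
Every move lowers a or b (never raises either), so fill the grid row by row in increasing a, and left to right within a row: each cell's successors are then already labelled.
      b=0  b=1  b=2  b=3  b=4  b=5  b=6  b=7
a=0:    L    W    L    W    W    W    W    W
a=1:    W    W    W    W    L    W    L    W
a=2:    L    W    L    W    W    W    W    W
a=3:    W    W    W    W    L    W    L    W
a=4:    W    L    W    L    W    W    W    W
a=5:    W    W    W    W    W    L    W    L
a=6:    W    L    W    L    W    W    W    W
a=7:    W    W    W    W    W    L    W    L
a=8:    L    W    L    W    W    W    W    W
a=9:    W    W    W    W    L    W    L    W
Cells with no legal move (terminal, hence L): (0,0).
The remaining L cells, each justified by listing all of its moves:
(0,2): →(0,1)(W) only, which is W, so L
(1,4): →(0,4)(W), (1,3)(W), (1,0)(W), (0,3)(W) — all W, so L
(1,6): →(0,6)(W), (1,5)(W), (1,2)(W), (1,1)(W), (0,5)(W) — all W, so L
(2,0): →(1,0)(W) only, which is W, so L
(2,2): →(1,2)(W), (2,1)(W), (1,1)(W) — all W, so L
(3,4): →(2,4)(W), (3,3)(W), (3,0)(W), (2,3)(W) — all W, so L
(3,6): →(2,6)(W), (3,5)(W), (3,2)(W), (3,1)(W), (2,5)(W) — all W, so L
(4,1): →(3,1)(W), (0,1)(W), (4,0)(W), (3,0)(W) — all W, so L
(4,3): →(3,3)(W), (0,3)(W), (4,2)(W), (3,2)(W) — all W, so L
(5,5): →(4,5)(W), (1,5)(W), (0,5)(W), (5,4)(W), (5,1)(W), (5,0)(W), (4,4)(W) — all W, so L
(5,7): →(4,7)(W), (1,7)(W), (0,7)(W), (5,6)(W), (5,3)(W), (5,2)(W), (4,6)(W) — all W, so L
(6,1): →(5,1)(W), (2,1)(W), (1,1)(W), (6,0)(W), (5,0)(W) — all W, so L
(6,3): →(5,3)(W), (2,3)(W), (1,3)(W), (6,2)(W), (5,2)(W) — all W, so L
(7,5): →(6,5)(W), (3,5)(W), (2,5)(W), (7,4)(W), (7,1)(W), (7,0)(W), (6,4)(W) — all W, so L
(7,7): →(6,7)(W), (3,7)(W), (2,7)(W), (7,6)(W), (7,3)(W), (7,2)(W), (6,6)(W) — all W, so L
(8,0): →(7,0)(W), (4,0)(W), (3,0)(W) — all W, so L
(8,2): →(7,2)(W), (4,2)(W), (3,2)(W), (8,1)(W), (7,1)(W) — all W, so L
(9,4): →(8,4)(W), (5,4)(W), (4,4)(W), (9,3)(W), (9,0)(W), (8,3)(W) — all W, so L
(9,6): →(8,6)(W), (5,6)(W), (4,6)(W), (9,5)(W), (9,2)(W), (9,1)(W), (8,5)(W) — all W, so L
Every other cell has at least one move into one of the L cells above, so it is W.
L cells per row: a=0: 2, a=1: 2, a=2: 2, a=3: 2, a=4: 2, a=5: 2, a=6: 2, a=7: 2, a=8: 2, a=9: 2; total 20.

20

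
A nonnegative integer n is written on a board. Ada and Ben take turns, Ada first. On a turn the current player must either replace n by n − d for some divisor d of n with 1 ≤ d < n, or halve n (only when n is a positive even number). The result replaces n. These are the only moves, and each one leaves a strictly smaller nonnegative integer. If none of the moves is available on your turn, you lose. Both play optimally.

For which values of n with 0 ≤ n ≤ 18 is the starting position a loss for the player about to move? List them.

Compute win/loss labels from the base case upward. A position with no move is L. Any other position is W if it can reach an L in one move, else L.
n=0: no move → L
n=1: no move → L
n=2: reaches L-position 1 → W
n=3: only reaches 2(W), which is W → L
n=4: reaches L-position 3 → W
n=5: only reaches 4(W), which is W → L
n=6: reaches L-position 3 → W
n=7: only reaches 6(W), which is W → L
n=8: reaches L-position 7 → W
n=9: only reaches 6(W), 8(W), all W → L
n=10: reaches L-position 5 → W
n=11: only reaches 10(W), which is W → L
n=12: reaches L-position 9 → W
n=13: only reaches 12(W), which is W → L
n=14: reaches L-position 7 → W
n=15: only reaches 10(W), 12(W), 14(W), all W → L
n=16: reaches L-position 15 → W
n=17: only reaches 16(W), which is W → L
n=18: reaches L-position 9 → W
Reading off the rows marked L gives the requested list; there are 10 such values of n.

0, 1, 3, 5, 7, 9, 11, 13, 15, 17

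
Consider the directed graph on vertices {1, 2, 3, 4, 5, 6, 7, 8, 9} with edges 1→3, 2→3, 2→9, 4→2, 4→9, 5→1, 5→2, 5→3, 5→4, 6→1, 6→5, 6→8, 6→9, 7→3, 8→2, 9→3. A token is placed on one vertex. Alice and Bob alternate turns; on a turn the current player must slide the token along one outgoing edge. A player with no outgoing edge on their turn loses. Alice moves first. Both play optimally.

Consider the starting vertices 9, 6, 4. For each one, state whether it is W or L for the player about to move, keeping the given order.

Classify positions by backward induction: terminal positions (no move available) are L. From any other position, the mover wins iff some move reaches an L.
Every edge goes from a vertex to one that appears earlier in the order 3, 1, 9, 2, 4, 5, 8, 6, 7, so processing vertices in that order labels each vertex after all of its successors.
3: no outgoing edge → L
1: can move to 3, which is L ⇒ W
9: can move to 3, which is L ⇒ W
2: can move to 3, which is L ⇒ W
4: moves to 2(W), 9(W); every one is W ⇒ L
5: can move to 4, which is L ⇒ W
8: the only move is to 2(W), a W ⇒ L
6: can move to 8, which is L ⇒ W
7: can move to 3, which is L ⇒ W

9: W, 6: W, 4: L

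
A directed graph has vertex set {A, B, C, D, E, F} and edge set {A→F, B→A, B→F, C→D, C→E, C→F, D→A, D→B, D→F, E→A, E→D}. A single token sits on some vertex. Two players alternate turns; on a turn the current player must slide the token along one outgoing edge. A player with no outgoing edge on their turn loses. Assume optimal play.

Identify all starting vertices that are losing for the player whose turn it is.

Positions with no move are L. A position that does have a move is losing for the player to move precisely when every available move leads to a winning position for the opponent. Fill in the labels:
Every edge goes from a vertex to one that appears earlier in the order F, A, B, D, E, C, so processing vertices in that order labels each vertex after all of its successors.
F: no outgoing edge → L
A: can move to F, which is L ⇒ W
B: can move to F, which is L ⇒ W
D: can move to F, which is L ⇒ W
E: moves to D(W), A(W); every one is W ⇒ L
C: can move to E, which is L ⇒ W
Reading off the rows marked L gives the requested list; there are 2 such vertices.

E, F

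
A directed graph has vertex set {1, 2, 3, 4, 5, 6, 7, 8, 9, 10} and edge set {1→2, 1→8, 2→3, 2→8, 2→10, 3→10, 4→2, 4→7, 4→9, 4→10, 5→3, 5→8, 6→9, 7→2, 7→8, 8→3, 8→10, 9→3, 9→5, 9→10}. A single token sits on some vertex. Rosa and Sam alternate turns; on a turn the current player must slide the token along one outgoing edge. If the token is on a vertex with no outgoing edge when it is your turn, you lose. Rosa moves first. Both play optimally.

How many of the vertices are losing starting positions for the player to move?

5

Work bottom-up. With no move the player to move loses. Otherwise the position is W if at least one move leads to an L position for the opponent, and L if every move leads to a W.
Every edge goes from a vertex to one that appears earlier in the order 10, 3, 8, 2, 5, 9, 6, 7, 1, 4, so processing vertices in that order labels each vertex after all of its successors.
10: no outgoing edge → L
3: reaches L-position 10 → W
8: reaches L-position 10 → W
2: reaches L-position 10 → W
5: only reaches 8(W), 3(W), all W → L
9: reaches L-position 5 → W
6: only reaches 9(W), which is W → L
7: only reaches 2(W), 8(W), all W → L
1: only reaches 2(W), 8(W), all W → L
4: reaches L-position 7 → W
The L vertices are 1, 5, 6, 7, 10; that is 5 in all.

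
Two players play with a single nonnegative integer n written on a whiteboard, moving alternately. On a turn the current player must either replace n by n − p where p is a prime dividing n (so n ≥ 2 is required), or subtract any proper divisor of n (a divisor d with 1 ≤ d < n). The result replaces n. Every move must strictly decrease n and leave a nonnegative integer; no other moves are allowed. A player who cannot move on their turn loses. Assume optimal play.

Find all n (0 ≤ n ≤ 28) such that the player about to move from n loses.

0, 1, 4, 9, 14, 20, 26

Use the standard recursion: the mover loses at a terminal position; elsewhere, the mover wins exactly when some move hands the opponent an L position.
n=0: no move → L
n=1: no move → L
n=2: reaches L-position 0 → W
n=3: reaches L-position 0 → W
n=4: only reaches 2(W), 3(W), all W → L
n=5: reaches L-position 0 → W
n=6: reaches L-position 4 → W
n=7: reaches L-position 0 → W
n=8: reaches L-position 4 → W
n=9: only reaches 6(W), 8(W), all W → L
n=10: reaches L-position 9 → W
n=11: reaches L-position 0 → W
n=12: reaches L-position 9 → W
n=13: reaches L-position 0 → W
n=14: only reaches 7(W), 12(W), 13(W), all W → L
n=15: reaches L-position 14 → W
n=16: reaches L-position 14 → W
n=17: reaches L-position 0 → W
n=18: reaches L-position 9 → W
n=19: reaches L-position 0 → W
n=20: only reaches 10(W), 15(W), 16(W), 18(W), 19(W), all W → L
n=21: reaches L-position 14 → W
n=22: reaches L-position 20 → W
n=23: reaches L-position 0 → W
n=24: reaches L-position 20 → W
n=25: reaches L-position 20 → W
n=26: only reaches 13(W), 24(W), 25(W), all W → L
n=27: reaches L-position 26 → W
n=28: reaches L-position 14 → W
The losing starting values of n are exactly the entries labelled L in this table (7 of them).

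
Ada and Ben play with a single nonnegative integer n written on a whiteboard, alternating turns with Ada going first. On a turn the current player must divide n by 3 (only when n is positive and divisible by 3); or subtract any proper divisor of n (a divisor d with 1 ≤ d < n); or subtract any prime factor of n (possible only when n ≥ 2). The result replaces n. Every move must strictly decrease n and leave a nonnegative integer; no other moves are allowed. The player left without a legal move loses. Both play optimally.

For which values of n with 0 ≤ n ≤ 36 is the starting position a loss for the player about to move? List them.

0, 1, 4, 9, 14, 20, 26, 32, 35

Positions with no move are L. A position that does have a move is losing for the player to move precisely when every available move leads to a winning position for the opponent. Fill in the labels:
n=0: no move → L
n=1: no move → L
n=2: reaches L-position 0 → W
n=3: reaches L-position 0 → W
n=4: only reaches 2(W), 3(W), all W → L
n=5: reaches L-position 0 → W
n=6: reaches L-position 4 → W
n=7: reaches L-position 0 → W
n=8: reaches L-position 4 → W
n=9: only reaches 3(W), 6(W), 8(W), all W → L
n=10: reaches L-position 9 → W
n=11: reaches L-position 0 → W
n=12: reaches L-position 4 → W
n=13: reaches L-position 0 → W
n=14: only reaches 7(W), 12(W), 13(W), all W → L
n=15: reaches L-position 14 → W
n=16: reaches L-position 14 → W
n=17: reaches L-position 0 → W
n=18: reaches L-position 9 → W
n=19: reaches L-position 0 → W
n=20: only reaches 10(W), 15(W), 16(W), 18(W), 19(W), all W → L
n=21: reaches L-position 14 → W
n=22: reaches L-position 20 → W
n=23: reaches L-position 0 → W
n=24: reaches L-position 20 → W
n=25: reaches L-position 20 → W
n=26: only reaches 13(W), 24(W), 25(W), all W → L
n=27: reaches L-position 9 → W
n=28: reaches L-position 14 → W
n=29: reaches L-position 0 → W
n=30: reaches L-position 20 → W
n=31: reaches L-position 0 → W
n=32: only reaches 16(W), 24(W), 28(W), 30(W), 31(W), all W → L
n=33: reaches L-position 32 → W
n=34: reaches L-position 32 → W
n=35: only reaches 28(W), 30(W), 34(W), all W → L
n=36: reaches L-position 32 → W
The losing starting values of n are exactly the entries labelled L in this table (9 of them).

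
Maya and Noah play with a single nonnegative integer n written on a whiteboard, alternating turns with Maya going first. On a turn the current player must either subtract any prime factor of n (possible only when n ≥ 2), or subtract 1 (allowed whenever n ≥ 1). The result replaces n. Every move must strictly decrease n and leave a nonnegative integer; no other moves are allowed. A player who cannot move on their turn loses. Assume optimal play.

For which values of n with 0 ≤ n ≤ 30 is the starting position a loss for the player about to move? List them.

0, 4, 8, 12, 16, 20, 24, 28

Work bottom-up. With no move the player to move loses. Otherwise the position is W if at least one move leads to an L position for the opponent, and L if every move leads to a W.
n=0: no move → L
n=1: →0(L), so W
n=2: →0(L), so W
n=3: →0(L), so W
n=4: →2(W), 3(W) — all W, so L
n=5: →0(L), so W
n=6: →4(L), so W
n=7: →0(L), so W
n=8: →6(W), 7(W) — all W, so L
n=9: →8(L), so W
n=10: →8(L), so W
n=11: →0(L), so W
n=12: →9(W), 10(W), 11(W) — all W, so L
n=13: →0(L), so W
n=14: →12(L), so W
n=15: →12(L), so W
n=16: →14(W), 15(W) — all W, so L
n=17: →0(L), so W
n=18: →16(L), so W
n=19: →0(L), so W
n=20: →15(W), 18(W), 19(W) — all W, so L
n=21: →20(L), so W
n=22: →20(L), so W
n=23: →0(L), so W
n=24: →21(W), 22(W), 23(W) — all W, so L
n=25: →20(L), so W
n=26: →24(L), so W
n=27: →24(L), so W
n=28: →21(W), 26(W), 27(W) — all W, so L
n=29: →0(L), so W
n=30: →28(L), so W
Reading off the rows marked L gives the requested list; there are 8 such values of n.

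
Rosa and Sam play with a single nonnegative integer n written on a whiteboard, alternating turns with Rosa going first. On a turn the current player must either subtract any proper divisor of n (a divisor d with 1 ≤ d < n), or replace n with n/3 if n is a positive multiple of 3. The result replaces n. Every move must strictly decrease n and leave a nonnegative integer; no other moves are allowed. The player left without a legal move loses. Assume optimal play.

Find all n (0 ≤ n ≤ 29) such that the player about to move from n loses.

Classify positions by backward induction: terminal positions (no move available) are L. From any other position, the mover wins iff some move reaches an L.
n=0: no move → L
n=1: no move → L
n=2: W (go to 1, an L position)
n=3: W (go to 1, an L position)
n=4: L (options 2(W), 3(W) are all W)
n=5: W (go to 4, an L position)
n=6: W (go to 4, an L position)
n=7: L (sole option 6(W) is W)
n=8: W (go to 4, an L position)
n=9: L (options 3(W), 6(W), 8(W) are all W)
n=10: W (go to 9, an L position)
n=11: L (sole option 10(W) is W)
n=12: W (go to 4, an L position)
n=13: L (sole option 12(W) is W)
n=14: W (go to 7, an L position)
n=15: L (options 5(W), 10(W), 12(W), 14(W) are all W)
n=16: W (go to 15, an L position)
n=17: L (sole option 16(W) is W)
n=18: W (go to 9, an L position)
n=19: L (sole option 18(W) is W)
n=20: W (go to 15, an L position)
n=21: W (go to 7, an L position)
n=22: W (go to 11, an L position)
n=23: L (sole option 22(W) is W)
n=24: W (go to 23, an L position)
n=25: L (options 20(W), 24(W) are all W)
n=26: W (go to 13, an L position)
n=27: W (go to 9, an L position)
n=28: L (options 14(W), 21(W), 24(W), 26(W), 27(W) are all W)
n=29: W (go to 28, an L position)
The losing starting values of n are exactly the entries labelled L in this table (13 of them).

0, 1, 4, 7, 9, 11, 13, 15, 17, 19, 23, 25, 28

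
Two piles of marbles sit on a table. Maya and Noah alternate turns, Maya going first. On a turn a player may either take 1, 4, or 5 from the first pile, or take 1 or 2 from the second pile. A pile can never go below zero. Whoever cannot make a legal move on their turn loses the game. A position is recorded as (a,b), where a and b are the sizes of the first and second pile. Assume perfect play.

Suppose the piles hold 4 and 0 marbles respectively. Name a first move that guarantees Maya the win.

Move to (0,0).

Work bottom-up. With no move the player to move loses. Otherwise the position is W if at least one move leads to an L position for the opponent, and L if every move leads to a W.
No move ever increases a pile, so every position that can arise here has a ≤ 4 and b ≤ 0; it is enough to label the cells with 0 ≤ a ≤ 4 and 0 ≤ b ≤ 0.
Every move lowers a or b (never raises either), so fill the grid row by row in increasing a, and left to right within a row: each cell's successors are then already labelled.
      b=0
a=0:    L
a=1:    W
a=2:    L
a=3:    W
a=4:    W
Cells with no legal move (terminal, hence L): (0,0).
The remaining L cells, each justified by listing all of its moves:
(2,0): the only move is to (1,0)(W), a W ⇒ L
Every other cell has at least one move into one of the L cells above, so it is W.
From (4,0), the L positions reachable in one move are: (0,0).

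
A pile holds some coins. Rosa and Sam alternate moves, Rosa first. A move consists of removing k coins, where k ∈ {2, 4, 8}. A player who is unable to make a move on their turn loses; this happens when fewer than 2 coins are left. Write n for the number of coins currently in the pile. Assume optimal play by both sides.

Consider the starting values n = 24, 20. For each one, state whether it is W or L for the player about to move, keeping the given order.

Work bottom-up. With no move the player to move loses. Otherwise the position is W if at least one move leads to an L position for the opponent, and L if every move leads to a W.
n=0: no move → L
n=1: no move → L
n=2: reaches L-position 0 → W
n=3: reaches L-position 1 → W
n=4: reaches L-position 0 → W
n=5: reaches L-position 1 → W
n=6: only reaches 4(W), 2(W), all W → L
n=7: only reaches 5(W), 3(W), all W → L
n=8: reaches L-position 6 → W
n=9: reaches L-position 7 → W
n=10: reaches L-position 6 → W
n=11: reaches L-position 7 → W
n=12: only reaches 10(W), 8(W), 4(W), all W → L
n=13: only reaches 11(W), 9(W), 5(W), all W → L
n=14: reaches L-position 12 → W
n=15: reaches L-position 13 → W
n=16: reaches L-position 12 → W
n=17: reaches L-position 13 → W
n=18: only reaches 16(W), 14(W), 10(W), all W → L
n=19: only reaches 17(W), 15(W), 11(W), all W → L
n=20: reaches L-position 18 → W
n=21: reaches L-position 19 → W
n=22: reaches L-position 18 → W
n=23: reaches L-position 19 → W
n=24: only reaches 22(W), 20(W), 16(W), all W → L

24: L, 20: W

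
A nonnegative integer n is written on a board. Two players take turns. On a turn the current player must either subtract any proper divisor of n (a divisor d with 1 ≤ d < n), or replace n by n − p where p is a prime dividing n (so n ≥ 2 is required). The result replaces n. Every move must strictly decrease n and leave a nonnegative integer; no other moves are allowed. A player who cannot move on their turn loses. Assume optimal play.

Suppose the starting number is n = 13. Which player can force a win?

Build the W/L table. Terminal = L. A non-terminal position is W if it has a move to some L; otherwise it is L.
n=0: no move → L
n=1: no move → L
n=2: W (go to 0, an L position)
n=3: W (go to 0, an L position)
n=4: L (options 2(W), 3(W) are all W)
n=5: W (go to 0, an L position)
n=6: W (go to 4, an L position)
n=7: W (go to 0, an L position)
n=8: W (go to 4, an L position)
n=9: L (options 6(W), 8(W) are all W)
n=10: W (go to 9, an L position)
n=11: W (go to 0, an L position)
n=12: W (go to 9, an L position)
n=13: W (go to 0, an L position)
The starting position 13 is W: the player to move should move to 0, handing over an L position.

The first player wins.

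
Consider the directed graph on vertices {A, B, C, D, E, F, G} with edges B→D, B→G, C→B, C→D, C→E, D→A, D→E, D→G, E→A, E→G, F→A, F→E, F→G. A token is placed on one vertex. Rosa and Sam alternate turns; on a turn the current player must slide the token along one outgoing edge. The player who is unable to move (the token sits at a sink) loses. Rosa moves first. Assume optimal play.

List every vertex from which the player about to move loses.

A, C, G

Work bottom-up. With no move the player to move loses. Otherwise the position is W if at least one move leads to an L position for the opponent, and L if every move leads to a W.
Every edge goes from a vertex to one that appears earlier in the order A, G, E, D, F, B, C, so processing vertices in that order labels each vertex after all of its successors.
A: no outgoing edge → L
G: no outgoing edge → L
E: W (go to G, an L position)
D: W (go to G, an L position)
F: W (go to G, an L position)
B: W (go to G, an L position)
C: L (options B(W), D(W), E(W) are all W)
Reading off the rows marked L gives the requested list; there are 3 such vertices.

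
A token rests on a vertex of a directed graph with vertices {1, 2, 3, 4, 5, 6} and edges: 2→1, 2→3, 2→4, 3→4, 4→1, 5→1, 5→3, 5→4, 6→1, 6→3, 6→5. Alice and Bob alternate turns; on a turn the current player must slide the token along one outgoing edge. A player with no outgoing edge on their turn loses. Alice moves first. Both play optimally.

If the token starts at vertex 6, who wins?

Alice wins.

Compute win/loss labels from the base case upward. A position with no move is L. Any other position is W if it can reach an L in one move, else L.
Every edge goes from a vertex to one that appears earlier in the order 1, 4, 3, 2, 5, 6, so processing vertices in that order labels each vertex after all of its successors.
1: no outgoing edge → L
4: reaches L-position 1 → W
3: only reaches 4(W), which is W → L
2: reaches L-position 3 → W
5: reaches L-position 3 → W
6: reaches L-position 3 → W
The starting position 6 is W: Alice should move to 3, handing over an L position.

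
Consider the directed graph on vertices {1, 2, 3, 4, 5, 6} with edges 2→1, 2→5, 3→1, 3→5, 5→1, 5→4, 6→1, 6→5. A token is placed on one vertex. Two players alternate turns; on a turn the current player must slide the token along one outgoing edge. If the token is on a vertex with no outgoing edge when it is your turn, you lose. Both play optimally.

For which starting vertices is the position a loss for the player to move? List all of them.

1, 4

Positions with no move are L. A position that does have a move is losing for the player to move precisely when every available move leads to a winning position for the opponent. Fill in the labels:
Every edge goes from a vertex to one that appears earlier in the order 1, 4, 5, 2, 6, 3, so processing vertices in that order labels each vertex after all of its successors.
1: no outgoing edge → L
4: no outgoing edge → L
5: can move to 4, which is L ⇒ W
2: can move to 1, which is L ⇒ W
6: can move to 1, which is L ⇒ W
3: can move to 1, which is L ⇒ W
The losing starting vertices are exactly the entries labelled L in this table (2 of them).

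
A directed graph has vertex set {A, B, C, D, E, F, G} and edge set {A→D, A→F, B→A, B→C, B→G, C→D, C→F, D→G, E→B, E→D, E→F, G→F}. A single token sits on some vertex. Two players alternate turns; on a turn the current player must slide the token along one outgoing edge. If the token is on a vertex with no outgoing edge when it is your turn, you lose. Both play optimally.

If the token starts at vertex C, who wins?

Label each position W (a win for the player to move) or L (a loss). A position with no legal move is L; any other position is W exactly when some move reaches an L, and L when every move reaches a W.
Every edge goes from a vertex to one that appears earlier in the order F, G, D, C, A, B, E, so processing vertices in that order labels each vertex after all of its successors.
F: no outgoing edge → L
G: W (go to F, an L position)
D: L (sole option G(W) is W)
C: W (go to D, an L position)
A: W (go to D, an L position)
B: L (options A(W), C(W), G(W) are all W)
E: W (go to B, an L position)
The starting position C is W: the player to move should move to D, handing over an L position.

The first player wins.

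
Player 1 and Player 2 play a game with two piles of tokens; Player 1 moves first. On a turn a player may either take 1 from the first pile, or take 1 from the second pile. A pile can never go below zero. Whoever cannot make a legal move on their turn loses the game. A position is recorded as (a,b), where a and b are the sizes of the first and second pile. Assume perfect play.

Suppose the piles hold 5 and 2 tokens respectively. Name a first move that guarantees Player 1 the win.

Move to (4,2).

Use the standard recursion: the mover loses at a terminal position; elsewhere, the mover wins exactly when some move hands the opponent an L position.
No move ever increases a pile, so every position that can arise here has a ≤ 5 and b ≤ 2; it is enough to label the cells with 0 ≤ a ≤ 5 and 0 ≤ b ≤ 2.
Every move lowers a or b (never raises either), so fill the grid row by row in increasing a, and left to right within a row: each cell's successors are then already labelled.
      b=0  b=1  b=2
a=0:    L    W    L
a=1:    W    L    W
a=2:    L    W    L
a=3:    W    L    W
a=4:    L    W    L
a=5:    W    L    W
Cells with no legal move (terminal, hence L): (0,0).
The remaining L cells, each justified by listing all of its moves:
(0,2): L (sole option (0,1)(W) is W)
(1,1): L (options (0,1)(W), (1,0)(W) are all W)
(2,0): L (sole option (1,0)(W) is W)
(2,2): L (options (1,2)(W), (2,1)(W) are all W)
(3,1): L (options (2,1)(W), (3,0)(W) are all W)
(4,0): L (sole option (3,0)(W) is W)
(4,2): L (options (3,2)(W), (4,1)(W) are all W)
(5,1): L (options (4,1)(W), (5,0)(W) are all W)
Every other cell has at least one move into one of the L cells above, so it is W.
From (5,2), the L positions reachable in one move are: (4,2), (5,1). Any move reaching one of these is winning.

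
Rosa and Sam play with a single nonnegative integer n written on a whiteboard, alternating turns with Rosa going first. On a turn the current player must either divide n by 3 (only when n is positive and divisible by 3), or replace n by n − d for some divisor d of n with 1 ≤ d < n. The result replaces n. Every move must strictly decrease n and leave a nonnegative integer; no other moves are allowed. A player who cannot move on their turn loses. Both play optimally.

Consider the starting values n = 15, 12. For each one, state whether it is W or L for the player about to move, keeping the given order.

15: L, 12: W

Use the standard recursion: the mover loses at a terminal position; elsewhere, the mover wins exactly when some move hands the opponent an L position.
n=0: no move → L
n=1: no move → L
n=2: can move to 1, which is L ⇒ W
n=3: can move to 1, which is L ⇒ W
n=4: moves to 2(W), 3(W); every one is W ⇒ L
n=5: can move to 4, which is L ⇒ W
n=6: can move to 4, which is L ⇒ W
n=7: the only move is to 6(W), a W ⇒ L
n=8: can move to 4, which is L ⇒ W
n=9: moves to 3(W), 6(W), 8(W); every one is W ⇒ L
n=10: can move to 9, which is L ⇒ W
n=11: the only move is to 10(W), a W ⇒ L
n=12: can move to 4, which is L ⇒ W
n=13: the only move is to 12(W), a W ⇒ L
n=14: can move to 7, which is L ⇒ W
n=15: moves to 5(W), 10(W), 12(W), 14(W); every one is W ⇒ L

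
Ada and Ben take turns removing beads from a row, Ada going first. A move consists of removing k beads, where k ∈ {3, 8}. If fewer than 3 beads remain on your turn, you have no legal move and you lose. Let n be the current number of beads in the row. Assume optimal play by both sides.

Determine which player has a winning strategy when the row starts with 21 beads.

Work bottom-up. With no move the player to move loses. Otherwise the position is W if at least one move leads to an L position for the opponent, and L if every move leads to a W.
n=0: no move → L
n=1: no move → L
n=2: no move → L
n=3: can move to 0, which is L ⇒ W
n=4: can move to 1, which is L ⇒ W
n=5: can move to 2, which is L ⇒ W
n=6: the only move is to 3(W), a W ⇒ L
n=7: the only move is to 4(W), a W ⇒ L
n=8: can move to 0, which is L ⇒ W
n=9: can move to 6, which is L ⇒ W
n=10: can move to 7, which is L ⇒ W
n=11: moves to 8(W), 3(W); every one is W ⇒ L
n=12: moves to 9(W), 4(W); every one is W ⇒ L
n=13: moves to 10(W), 5(W); every one is W ⇒ L
n=14: can move to 11, which is L ⇒ W
n=15: can move to 12, which is L ⇒ W
n=16: can move to 13, which is L ⇒ W
n=17: moves to 14(W), 9(W); every one is W ⇒ L
n=18: moves to 15(W), 10(W); every one is W ⇒ L
n=19: can move to 11, which is L ⇒ W
n=20: can move to 17, which is L ⇒ W
n=21: can move to 18, which is L ⇒ W
From 21 Ada can remove 3, leaving 18, reaching an L position.

Ada wins.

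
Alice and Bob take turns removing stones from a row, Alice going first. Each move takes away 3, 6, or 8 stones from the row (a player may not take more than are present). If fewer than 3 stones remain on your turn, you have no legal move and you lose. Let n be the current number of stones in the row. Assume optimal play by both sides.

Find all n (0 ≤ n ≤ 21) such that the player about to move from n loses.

Positions with no move are L. A position that does have a move is losing for the player to move precisely when every available move leads to a winning position for the opponent. Fill in the labels:
n=0: no move → L
n=1: no move → L
n=2: no move → L
n=3: reaches L-position 0 → W
n=4: reaches L-position 1 → W
n=5: reaches L-position 2 → W
n=6: reaches L-position 0 → W
n=7: reaches L-position 1 → W
n=8: reaches L-position 2 → W
n=9: reaches L-position 1 → W
n=10: reaches L-position 2 → W
n=11: only reaches 8(W), 5(W), 3(W), all W → L
n=12: only reaches 9(W), 6(W), 4(W), all W → L
n=13: only reaches 10(W), 7(W), 5(W), all W → L
n=14: reaches L-position 11 → W
n=15: reaches L-position 12 → W
n=16: reaches L-position 13 → W
n=17: reaches L-position 11 → W
n=18: reaches L-position 12 → W
n=19: reaches L-position 13 → W
n=20: reaches L-position 12 → W
n=21: reaches L-position 13 → W
The losing starting values of n are exactly the entries labelled L in this table (6 of them).

0, 1, 2, 11, 12, 13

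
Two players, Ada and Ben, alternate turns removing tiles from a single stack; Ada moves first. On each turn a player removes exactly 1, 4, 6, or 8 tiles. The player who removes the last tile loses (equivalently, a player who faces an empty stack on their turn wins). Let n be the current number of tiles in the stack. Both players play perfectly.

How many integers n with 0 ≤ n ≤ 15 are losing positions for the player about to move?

Compute win/loss labels from the base case upward. A position with no move is W. Any other position is W if it can reach an L in one move, else L.
n=0: no move; the opponent has just taken the last tile and therefore loses → W
n=1: the only move is to 0(W), a W ⇒ L
n=2: can move to 1, which is L ⇒ W
n=3: the only move is to 2(W), a W ⇒ L
n=4: can move to 3, which is L ⇒ W
n=5: can move to 1, which is L ⇒ W
n=6: moves to 5(W), 2(W), 0(W); every one is W ⇒ L
n=7: can move to 6, which is L ⇒ W
n=8: moves to 7(W), 4(W), 2(W), 0(W); every one is W ⇒ L
n=9: can move to 8, which is L ⇒ W
n=10: can move to 6, which is L ⇒ W
n=11: can move to 3, which is L ⇒ W
n=12: can move to 8, which is L ⇒ W
n=13: moves to 12(W), 9(W), 7(W), 5(W); every one is W ⇒ L
n=14: can move to 13, which is L ⇒ W
n=15: moves to 14(W), 11(W), 9(W), 7(W); every one is W ⇒ L
L entries with 0 ≤ n ≤ 15: n = 1, 3, 6, 8, 13, 15; that makes 6.

6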